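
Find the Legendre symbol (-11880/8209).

(-11880/8209)
  = (11880/8209)    [8209 ≡ 1 mod 4 ⇒ (-1/8209) = +1]
  = (3671/8209)    [11880 ≡ 3671 mod 8209]
  = (8209/3671)    [QR: 8209 ≡ 1 mod 4, sign kept]
  = (867/3671)    [8209 ≡ 867 mod 3671]
  = -(3671/867)    [QR: both ≡ 3 mod 4, sign flips]
  = -(203/867)    [3671 ≡ 203 mod 867]
  = (867/203)    [QR: both ≡ 3 mod 4, sign flips]
  = (55/203)    [867 ≡ 55 mod 203]
  = -(203/55)    [QR: both ≡ 3 mod 4, sign flips]
  = -(38/55)    [203 ≡ 38 mod 55]
  = -(19/55)    [55 ≡ 7 mod 8 ⇒ (2/55) = +1]
  = (55/19)    [QR: both ≡ 3 mod 4, sign flips]
  = (17/19)    [55 ≡ 17 mod 19]
  = (19/17)    [QR: 17 ≡ 1 mod 4, sign kept]
  = (2/17)    [19 ≡ 2 mod 17]
  = (1/17)    [17 ≡ 1 mod 8 ⇒ (2/17) = +1]
  = 1    [(1/17) = 1]

1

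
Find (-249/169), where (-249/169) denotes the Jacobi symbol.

(-249/169)
  = (249/169)    [169 ≡ 1 mod 4 ⇒ (-1/169) = +1]
  = (80/169)    [249 ≡ 80 mod 169]
  = (5/169)    [169 ≡ 1 mod 8 ⇒ (2/169)^4 = +1]
  = (169/5)    [QR: 5 ≡ 1 mod 4, sign kept]
  = (4/5)    [169 ≡ 4 mod 5]
  = (1/5)    [5 ≡ 5 mod 8 ⇒ (2/5)^2 = +1]
  = 1    [(1/5) = 1]

1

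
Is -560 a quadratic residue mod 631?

yes

(-560/631)
  = (71/631)    [-560 ≡ 71 mod 631]
  = -(631/71)    [QR: both ≡ 3 mod 4, sign flips]
  = -(63/71)    [631 ≡ 63 mod 71]
  = (71/63)    [QR: both ≡ 3 mod 4, sign flips]
  = (8/63)    [71 ≡ 8 mod 63]
  = (1/63)    [63 ≡ 7 mod 8 ⇒ (2/63)^3 = +1]
  = 1    [(1/63) = 1]
(-560/631) = 1, and 631 is prime, so -560 is a quadratic residue mod 631.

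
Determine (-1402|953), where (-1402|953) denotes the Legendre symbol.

1

(-1402|953)
  = (504|953)    [-1402 ≡ 504 mod 953]
  = (63|953)    [953 ≡ 1 mod 8 ⇒ (2|953)^3 = +1]
  = (953|63)    [QR: 953 ≡ 1 mod 4, sign kept]
  = (8|63)    [953 ≡ 8 mod 63]
  = (1|63)    [63 ≡ 7 mod 8 ⇒ (2|63)^3 = +1]
  = 1    [(1|63) = 1]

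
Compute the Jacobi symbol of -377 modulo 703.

-1

(-377/703)
  = -(377/703)    [703 ≡ 3 mod 4 ⇒ (-1/703) = -1]
  = -(703/377)    [QR: 377 ≡ 1 mod 4, sign kept]
  = -(326/377)    [703 ≡ 326 mod 377]
  = -(163/377)    [377 ≡ 1 mod 8 ⇒ (2/377) = +1]
  = -(377/163)    [QR: 377 ≡ 1 mod 4, sign kept]
  = -(51/163)    [377 ≡ 51 mod 163]
  = (163/51)    [QR: both ≡ 3 mod 4, sign flips]
  = (10/51)    [163 ≡ 10 mod 51]
  = -(5/51)    [51 ≡ 3 mod 8 ⇒ (2/51) = -1]
  = -(51/5)    [QR: 5 ≡ 1 mod 4, sign kept]
  = -(1/5)    [51 ≡ 1 mod 5]
  = -1    [(1/5) = 1]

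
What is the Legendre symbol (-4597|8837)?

1

(-4597|8837)
  = (4597|8837)    [8837 ≡ 1 mod 4 ⇒ (-1|8837) = +1]
  = (8837|4597)    [QR: 4597 ≡ 1 mod 4, sign kept]
  = (4240|4597)    [8837 ≡ 4240 mod 4597]
  = (265|4597)    [4597 ≡ 5 mod 8 ⇒ (2|4597)^4 = +1]
  = (4597|265)    [QR: 265 ≡ 1 mod 4, sign kept]
  = (92|265)    [4597 ≡ 92 mod 265]
  = (23|265)    [265 ≡ 1 mod 8 ⇒ (2|265)^2 = +1]
  = (265|23)    [QR: 265 ≡ 1 mod 4, sign kept]
  = (12|23)    [265 ≡ 12 mod 23]
  = (3|23)    [23 ≡ 7 mod 8 ⇒ (2|23)^2 = +1]
  = -(23|3)    [QR: both ≡ 3 mod 4, sign flips]
  = -(2|3)    [23 ≡ 2 mod 3]
  = (1|3)    [3 ≡ 3 mod 8 ⇒ (2|3) = -1]
  = 1    [(1|3) = 1]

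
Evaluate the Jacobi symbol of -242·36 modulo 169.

1

By multiplicativity, (-242·36/169) = (-242/169)·(36/169).
First factor (-242/169):
Reduce the numerator: -242 ≡ 96 (mod 169), so (-242/169) = (96/169).
Factor out 2: 96 = 2^5·3. Since 169 ≡ 1 (mod 8), (2/169) = +1, and (2/169)^5 = +1. Now have (3/169).
169 ≡ 1 (mod 4), so quadratic reciprocity gives (3/169) = (169/3). Reduce: 169 ≡ 1 (mod 3). Now have (1/3).
(1/3) = 1. Collecting the sign factors: 1.
Second factor (36/169):
Factor out 2: 36 = 2^2·9. Since 169 ≡ 1 (mod 8), (2/169) = +1, and (2/169)^2 = +1. Now have (9/169).
9 ≡ 1 (mod 4), so quadratic reciprocity gives (9/169) = (169/9). Reduce: 169 ≡ 7 (mod 9). Now have (7/9).
9 ≡ 1 (mod 4), so quadratic reciprocity gives (7/9) = (9/7). Reduce: 9 ≡ 2 (mod 7). Now have (2/7).
Factor out 2: 2 = 2. Since 7 ≡ 7 (mod 8), (2/7) = +1. Now have (1/7).
(1/7) = 1. Collecting the sign factors: 1.
Product: (1)·(1) = 1.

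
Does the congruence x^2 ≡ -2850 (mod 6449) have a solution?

yes

Pull out -1: (-2850/6449) = (-1/6449)·(2850/6449). Since 6449 ≡ 1 (mod 4), (-1/6449) = +1. Now have (2850/6449).
Factor out 2: 2850 = 2·1425. Since 6449 ≡ 1 (mod 8), (2/6449) = +1. Now have (1425/6449).
1425 ≡ 1 (mod 4), so quadratic reciprocity gives (1425/6449) = (6449/1425). Reduce: 6449 ≡ 749 (mod 1425). Now have (749/1425).
749 ≡ 1 (mod 4), so quadratic reciprocity gives (749/1425) = (1425/749). Reduce: 1425 ≡ 676 (mod 749). Now have (676/749).
Factor out 2: 676 = 2^2·169. Since 749 ≡ 5 (mod 8), (2/749) = -1, and (2/749)^2 = +1. Now have (169/749).
169 ≡ 1 (mod 4), so quadratic reciprocity gives (169/749) = (749/169). Reduce: 749 ≡ 73 (mod 169). Now have (73/169).
73 ≡ 1 (mod 4), so quadratic reciprocity gives (73/169) = (169/73). Reduce: 169 ≡ 23 (mod 73). Now have (23/73).
73 ≡ 1 (mod 4), so quadratic reciprocity gives (23/73) = (73/23). Reduce: 73 ≡ 4 (mod 23). Now have (4/23).
Factor out 2: 4 = 2^2. Since 23 ≡ 7 (mod 8), (2/23) = +1, and (2/23)^2 = +1. Now have (1/23).
(1/23) = 1. Collecting the sign factors: 1.
The Legendre symbol is 1, so x^2 ≡ -2850 (mod 6449) has solution.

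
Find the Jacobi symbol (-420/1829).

-1

(-420/1829)
  = (420/1829)    [1829 ≡ 1 mod 4 ⇒ (-1/1829) = +1]
  = (105/1829)    [1829 ≡ 5 mod 8 ⇒ (2/1829)^2 = +1]
  = (1829/105)    [QR: 105 ≡ 1 mod 4, sign kept]
  = (44/105)    [1829 ≡ 44 mod 105]
  = (11/105)    [105 ≡ 1 mod 8 ⇒ (2/105)^2 = +1]
  = (105/11)    [QR: 105 ≡ 1 mod 4, sign kept]
  = (6/11)    [105 ≡ 6 mod 11]
  = -(3/11)    [11 ≡ 3 mod 8 ⇒ (2/11) = -1]
  = (11/3)    [QR: both ≡ 3 mod 4, sign flips]
  = (2/3)    [11 ≡ 2 mod 3]
  = -(1/3)    [3 ≡ 3 mod 8 ⇒ (2/3) = -1]
  = -1    [(1/3) = 1]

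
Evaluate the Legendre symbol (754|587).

(754|587)
  = (167|587)    [754 ≡ 167 mod 587]
  = -(587|167)    [QR: both ≡ 3 mod 4, sign flips]
  = -(86|167)    [587 ≡ 86 mod 167]
  = -(43|167)    [167 ≡ 7 mod 8 ⇒ (2|167) = +1]
  = (167|43)    [QR: both ≡ 3 mod 4, sign flips]
  = (38|43)    [167 ≡ 38 mod 43]
  = -(19|43)    [43 ≡ 3 mod 8 ⇒ (2|43) = -1]
  = (43|19)    [QR: both ≡ 3 mod 4, sign flips]
  = (5|19)    [43 ≡ 5 mod 19]
  = (19|5)    [QR: 5 ≡ 1 mod 4, sign kept]
  = (4|5)    [19 ≡ 4 mod 5]
  = (1|5)    [5 ≡ 5 mod 8 ⇒ (2|5)^2 = +1]
  = 1    [(1|5) = 1]

1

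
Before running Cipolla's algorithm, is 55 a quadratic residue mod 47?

yes

Reduce the numerator: 55 ≡ 8 (mod 47), so (55|47) = (8|47).
Factor out 2: 8 = 2^3. Since 47 ≡ 7 (mod 8), (2|47) = +1, and (2|47)^3 = +1. Now have (1|47).
(1|47) = 1. Collecting the sign factors: 1.
The Legendre symbol is 1, so x^2 ≡ 55 (mod 47) has solution.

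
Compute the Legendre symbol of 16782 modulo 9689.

(16782/9689)
  = (7093/9689)    [16782 ≡ 7093 mod 9689]
  = (9689/7093)    [QR: 7093 ≡ 1 mod 4, sign kept]
  = (2596/7093)    [9689 ≡ 2596 mod 7093]
  = (649/7093)    [7093 ≡ 5 mod 8 ⇒ (2/7093)^2 = +1]
  = (7093/649)    [QR: 649 ≡ 1 mod 4, sign kept]
  = (603/649)    [7093 ≡ 603 mod 649]
  = (649/603)    [QR: 649 ≡ 1 mod 4, sign kept]
  = (46/603)    [649 ≡ 46 mod 603]
  = -(23/603)    [603 ≡ 3 mod 8 ⇒ (2/603) = -1]
  = (603/23)    [QR: both ≡ 3 mod 4, sign flips]
  = (5/23)    [603 ≡ 5 mod 23]
  = (23/5)    [QR: 5 ≡ 1 mod 4, sign kept]
  = (3/5)    [23 ≡ 3 mod 5]
  = (5/3)    [QR: 5 ≡ 1 mod 4, sign kept]
  = (2/3)    [5 ≡ 2 mod 3]
  = -(1/3)    [3 ≡ 3 mod 8 ⇒ (2/3) = -1]
  = -1    [(1/3) = 1]

-1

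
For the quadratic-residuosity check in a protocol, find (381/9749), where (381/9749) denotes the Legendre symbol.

1

381 ≡ 1 (mod 4), so quadratic reciprocity gives (381/9749) = (9749/381). Reduce: 9749 ≡ 224 (mod 381). Now have (224/381).
Factor out 2: 224 = 2^5·7. Since 381 ≡ 5 (mod 8), (2/381) = -1, and (2/381)^5 = -1. Now have -(7/381).
381 ≡ 1 (mod 4), so quadratic reciprocity gives (7/381) = (381/7). Reduce: 381 ≡ 3 (mod 7). Now have -(3/7).
Both 3 ≡ 3 and 7 ≡ 3 (mod 4), so reciprocity gives (3/7) = -(7/3). Reduce: 7 ≡ 1 (mod 3). Now have (1/3).
(1/3) = 1. Collecting the sign factors: 1.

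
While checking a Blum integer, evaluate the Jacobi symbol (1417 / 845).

0

Reduce the numerator: 1417 ≡ 572 (mod 845), so (1417 / 845) = (572 / 845).
Factor out 2: 572 = 2^2·143. Since 845 ≡ 5 (mod 8), (2 / 845) = -1, and (2 / 845)^2 = +1. Now have (143 / 845).
845 ≡ 1 (mod 4), so quadratic reciprocity gives (143 / 845) = (845 / 143). Reduce: 845 ≡ 130 (mod 143). Now have (130 / 143).
Factor out 2: 130 = 2·65. Since 143 ≡ 7 (mod 8), (2 / 143) = +1. Now have (65 / 143).
65 ≡ 1 (mod 4), so quadratic reciprocity gives (65 / 143) = (143 / 65). Reduce: 143 ≡ 13 (mod 65). Now have (13 / 65).
13 ≡ 1 (mod 4), so quadratic reciprocity gives (13 / 65) = (65 / 13). Reduce: 65 ≡ 0 (mod 13). Now have (0 / 13).
The numerator is now 0 with denominator 13 > 1: the symbol is 0.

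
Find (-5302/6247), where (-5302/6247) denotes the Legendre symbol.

Pull out -1: (-5302/6247) = (-1/6247)·(5302/6247). Since 6247 ≡ 3 (mod 4), (-1/6247) = -1. Now have -(5302/6247).
Factor out 2: 5302 = 2·2651. Since 6247 ≡ 7 (mod 8), (2/6247) = +1. Now have -(2651/6247).
Both 2651 ≡ 3 and 6247 ≡ 3 (mod 4), so reciprocity gives (2651/6247) = -(6247/2651). Reduce: 6247 ≡ 945 (mod 2651). Now have (945/2651).
945 ≡ 1 (mod 4), so quadratic reciprocity gives (945/2651) = (2651/945). Reduce: 2651 ≡ 761 (mod 945). Now have (761/945).
761 ≡ 1 (mod 4), so quadratic reciprocity gives (761/945) = (945/761). Reduce: 945 ≡ 184 (mod 761). Now have (184/761).
Factor out 2: 184 = 2^3·23. Since 761 ≡ 1 (mod 8), (2/761) = +1, and (2/761)^3 = +1. Now have (23/761).
761 ≡ 1 (mod 4), so quadratic reciprocity gives (23/761) = (761/23). Reduce: 761 ≡ 2 (mod 23). Now have (2/23).
Factor out 2: 2 = 2. Since 23 ≡ 7 (mod 8), (2/23) = +1. Now have (1/23).
(1/23) = 1. Collecting the sign factors: 1.

1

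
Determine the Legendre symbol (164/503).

Factor out 2: 164 = 2^2·41. Since 503 ≡ 7 (mod 8), (2/503) = +1, and (2/503)^2 = +1. Now have (41/503).
41 ≡ 1 (mod 4), so quadratic reciprocity gives (41/503) = (503/41). Reduce: 503 ≡ 11 (mod 41). Now have (11/41).
41 ≡ 1 (mod 4), so quadratic reciprocity gives (11/41) = (41/11). Reduce: 41 ≡ 8 (mod 11). Now have (8/11).
Factor out 2: 8 = 2^3. Since 11 ≡ 3 (mod 8), (2/11) = -1, and (2/11)^3 = -1. Now have -(1/11).
(1/11) = 1. Collecting the sign factors: -1.

-1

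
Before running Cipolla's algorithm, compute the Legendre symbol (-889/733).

Reduce the numerator: -889 ≡ 577 (mod 733), so (-889/733) = (577/733).
577 ≡ 1 (mod 4), so quadratic reciprocity gives (577/733) = (733/577). Reduce: 733 ≡ 156 (mod 577). Now have (156/577).
Factor out 2: 156 = 2^2·39. Since 577 ≡ 1 (mod 8), (2/577) = +1, and (2/577)^2 = +1. Now have (39/577).
577 ≡ 1 (mod 4), so quadratic reciprocity gives (39/577) = (577/39). Reduce: 577 ≡ 31 (mod 39). Now have (31/39).
Both 31 ≡ 3 and 39 ≡ 3 (mod 4), so reciprocity gives (31/39) = -(39/31). Reduce: 39 ≡ 8 (mod 31). Now have -(8/31).
Factor out 2: 8 = 2^3. Since 31 ≡ 7 (mod 8), (2/31) = +1, and (2/31)^3 = +1. Now have -(1/31).
(1/31) = 1. Collecting the sign factors: -1.

-1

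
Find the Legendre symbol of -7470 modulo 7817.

1

(-7470|7817)
  = (7470|7817)    [7817 ≡ 1 mod 4 ⇒ (-1|7817) = +1]
  = (3735|7817)    [7817 ≡ 1 mod 8 ⇒ (2|7817) = +1]
  = (7817|3735)    [QR: 7817 ≡ 1 mod 4, sign kept]
  = (347|3735)    [7817 ≡ 347 mod 3735]
  = -(3735|347)    [QR: both ≡ 3 mod 4, sign flips]
  = -(265|347)    [3735 ≡ 265 mod 347]
  = -(347|265)    [QR: 265 ≡ 1 mod 4, sign kept]
  = -(82|265)    [347 ≡ 82 mod 265]
  = -(41|265)    [265 ≡ 1 mod 8 ⇒ (2|265) = +1]
  = -(265|41)    [QR: 41 ≡ 1 mod 4, sign kept]
  = -(19|41)    [265 ≡ 19 mod 41]
  = -(41|19)    [QR: 41 ≡ 1 mod 4, sign kept]
  = -(3|19)    [41 ≡ 3 mod 19]
  = (19|3)    [QR: both ≡ 3 mod 4, sign flips]
  = (1|3)    [19 ≡ 1 mod 3]
  = 1    [(1|3) = 1]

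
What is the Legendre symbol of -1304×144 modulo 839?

1

By multiplicativity, (-1304·144/839) = (-1304/839)·(144/839).
First factor (-1304/839):
(-1304/839)
  = -(1304/839)    [839 ≡ 3 mod 4 ⇒ (-1/839) = -1]
  = -(465/839)    [1304 ≡ 465 mod 839]
  = -(839/465)    [QR: 465 ≡ 1 mod 4, sign kept]
  = -(374/465)    [839 ≡ 374 mod 465]
  = -(187/465)    [465 ≡ 1 mod 8 ⇒ (2/465) = +1]
  = -(465/187)    [QR: 465 ≡ 1 mod 4, sign kept]
  = -(91/187)    [465 ≡ 91 mod 187]
  = (187/91)    [QR: both ≡ 3 mod 4, sign flips]
  = (5/91)    [187 ≡ 5 mod 91]
  = (91/5)    [QR: 5 ≡ 1 mod 4, sign kept]
  = (1/5)    [91 ≡ 1 mod 5]
  = 1    [(1/5) = 1]
Second factor (144/839):
(144/839)
  = (9/839)    [839 ≡ 7 mod 8 ⇒ (2/839)^4 = +1]
  = (839/9)    [QR: 9 ≡ 1 mod 4, sign kept]
  = (2/9)    [839 ≡ 2 mod 9]
  = (1/9)    [9 ≡ 1 mod 8 ⇒ (2/9) = +1]
  = 1    [(1/9) = 1]
Product: (1)·(1) = 1.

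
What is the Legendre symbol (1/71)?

(1/71)
  = 1    [(1/71) = 1]

1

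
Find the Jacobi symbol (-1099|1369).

(-1099|1369)
  = (270|1369)    [-1099 ≡ 270 mod 1369]
  = (135|1369)    [1369 ≡ 1 mod 8 ⇒ (2|1369) = +1]
  = (1369|135)    [QR: 1369 ≡ 1 mod 4, sign kept]
  = (19|135)    [1369 ≡ 19 mod 135]
  = -(135|19)    [QR: both ≡ 3 mod 4, sign flips]
  = -(2|19)    [135 ≡ 2 mod 19]
  = (1|19)    [19 ≡ 3 mod 8 ⇒ (2|19) = -1]
  = 1    [(1|19) = 1]

1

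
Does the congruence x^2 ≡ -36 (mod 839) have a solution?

Reduce the numerator: -36 ≡ 803 (mod 839), so (-36/839) = (803/839).
Both 803 ≡ 3 and 839 ≡ 3 (mod 4), so reciprocity gives (803/839) = -(839/803). Reduce: 839 ≡ 36 (mod 803). Now have -(36/803).
Factor out 2: 36 = 2^2·9. Since 803 ≡ 3 (mod 8), (2/803) = -1, and (2/803)^2 = +1. Now have -(9/803).
9 ≡ 1 (mod 4), so quadratic reciprocity gives (9/803) = (803/9). Reduce: 803 ≡ 2 (mod 9). Now have -(2/9).
Factor out 2: 2 = 2. Since 9 ≡ 1 (mod 8), (2/9) = +1. Now have -(1/9).
(1/9) = 1. Collecting the sign factors: -1.
The Legendre symbol is -1, so x^2 ≡ -36 (mod 839) has no solution.

no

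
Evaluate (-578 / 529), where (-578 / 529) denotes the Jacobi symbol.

1

Pull out -1: (-578 / 529) = (-1 / 529)·(578 / 529). Since 529 ≡ 1 (mod 4), (-1 / 529) = +1. Now have (578 / 529).
Reduce the numerator: 578 ≡ 49 (mod 529), so (578 / 529) = (49 / 529).
49 ≡ 1 (mod 4), so quadratic reciprocity gives (49 / 529) = (529 / 49). Reduce: 529 ≡ 39 (mod 49). Now have (39 / 49).
49 ≡ 1 (mod 4), so quadratic reciprocity gives (39 / 49) = (49 / 39). Reduce: 49 ≡ 10 (mod 39). Now have (10 / 39).
Factor out 2: 10 = 2·5. Since 39 ≡ 7 (mod 8), (2 / 39) = +1. Now have (5 / 39).
5 ≡ 1 (mod 4), so quadratic reciprocity gives (5 / 39) = (39 / 5). Reduce: 39 ≡ 4 (mod 5). Now have (4 / 5).
Factor out 2: 4 = 2^2. Since 5 ≡ 5 (mod 8), (2 / 5) = -1, and (2 / 5)^2 = +1. Now have (1 / 5).
(1 / 5) = 1. Collecting the sign factors: 1.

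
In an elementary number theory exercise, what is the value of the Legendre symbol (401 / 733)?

1

(401 / 733)
  = (733 / 401)    [QR: 401 ≡ 1 mod 4, sign kept]
  = (332 / 401)    [733 ≡ 332 mod 401]
  = (83 / 401)    [401 ≡ 1 mod 8 ⇒ (2 / 401)^2 = +1]
  = (401 / 83)    [QR: 401 ≡ 1 mod 4, sign kept]
  = (69 / 83)    [401 ≡ 69 mod 83]
  = (83 / 69)    [QR: 69 ≡ 1 mod 4, sign kept]
  = (14 / 69)    [83 ≡ 14 mod 69]
  = -(7 / 69)    [69 ≡ 5 mod 8 ⇒ (2 / 69) = -1]
  = -(69 / 7)    [QR: 69 ≡ 1 mod 4, sign kept]
  = -(6 / 7)    [69 ≡ 6 mod 7]
  = -(3 / 7)    [7 ≡ 7 mod 8 ⇒ (2 / 7) = +1]
  = (7 / 3)    [QR: both ≡ 3 mod 4, sign flips]
  = (1 / 3)    [7 ≡ 1 mod 3]
  = 1    [(1 / 3) = 1]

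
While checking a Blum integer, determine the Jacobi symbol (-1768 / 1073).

-1

(-1768 / 1073)
  = (378 / 1073)    [-1768 ≡ 378 mod 1073]
  = (189 / 1073)    [1073 ≡ 1 mod 8 ⇒ (2 / 1073) = +1]
  = (1073 / 189)    [QR: 189 ≡ 1 mod 4, sign kept]
  = (128 / 189)    [1073 ≡ 128 mod 189]
  = -(1 / 189)    [189 ≡ 5 mod 8 ⇒ (2 / 189)^7 = -1]
  = -1    [(1 / 189) = 1]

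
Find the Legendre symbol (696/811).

Factor out 2: 696 = 2^3·87. Since 811 ≡ 3 (mod 8), (2/811) = -1, and (2/811)^3 = -1. Now have -(87/811).
Both 87 ≡ 3 and 811 ≡ 3 (mod 4), so reciprocity gives (87/811) = -(811/87). Reduce: 811 ≡ 28 (mod 87). Now have (28/87).
Factor out 2: 28 = 2^2·7. Since 87 ≡ 7 (mod 8), (2/87) = +1, and (2/87)^2 = +1. Now have (7/87).
Both 7 ≡ 3 and 87 ≡ 3 (mod 4), so reciprocity gives (7/87) = -(87/7). Reduce: 87 ≡ 3 (mod 7). Now have -(3/7).
Both 3 ≡ 3 and 7 ≡ 3 (mod 4), so reciprocity gives (3/7) = -(7/3). Reduce: 7 ≡ 1 (mod 3). Now have (1/3).
(1/3) = 1. Collecting the sign factors: 1.

1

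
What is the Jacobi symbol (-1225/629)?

(-1225/629)
  = (33/629)    [-1225 ≡ 33 mod 629]
  = (629/33)    [QR: 33 ≡ 1 mod 4, sign kept]
  = (2/33)    [629 ≡ 2 mod 33]
  = (1/33)    [33 ≡ 1 mod 8 ⇒ (2/33) = +1]
  = 1    [(1/33) = 1]

1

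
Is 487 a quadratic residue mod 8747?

Both 487 ≡ 3 and 8747 ≡ 3 (mod 4), so reciprocity gives (487/8747) = -(8747/487). Reduce: 8747 ≡ 468 (mod 487). Now have -(468/487).
Factor out 2: 468 = 2^2·117. Since 487 ≡ 7 (mod 8), (2/487) = +1, and (2/487)^2 = +1. Now have -(117/487).
117 ≡ 1 (mod 4), so quadratic reciprocity gives (117/487) = (487/117). Reduce: 487 ≡ 19 (mod 117). Now have -(19/117).
117 ≡ 1 (mod 4), so quadratic reciprocity gives (19/117) = (117/19). Reduce: 117 ≡ 3 (mod 19). Now have -(3/19).
Both 3 ≡ 3 and 19 ≡ 3 (mod 4), so reciprocity gives (3/19) = -(19/3). Reduce: 19 ≡ 1 (mod 3). Now have (1/3).
(1/3) = 1. Collecting the sign factors: 1.
(487/8747) = 1, and 8747 is prime, so 487 is a quadratic residue mod 8747.

yes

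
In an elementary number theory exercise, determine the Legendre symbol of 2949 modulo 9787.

(2949/9787)
  = (9787/2949)    [QR: 2949 ≡ 1 mod 4, sign kept]
  = (940/2949)    [9787 ≡ 940 mod 2949]
  = (235/2949)    [2949 ≡ 5 mod 8 ⇒ (2/2949)^2 = +1]
  = (2949/235)    [QR: 2949 ≡ 1 mod 4, sign kept]
  = (129/235)    [2949 ≡ 129 mod 235]
  = (235/129)    [QR: 129 ≡ 1 mod 4, sign kept]
  = (106/129)    [235 ≡ 106 mod 129]
  = (53/129)    [129 ≡ 1 mod 8 ⇒ (2/129) = +1]
  = (129/53)    [QR: 53 ≡ 1 mod 4, sign kept]
  = (23/53)    [129 ≡ 23 mod 53]
  = (53/23)    [QR: 53 ≡ 1 mod 4, sign kept]
  = (7/23)    [53 ≡ 7 mod 23]
  = -(23/7)    [QR: both ≡ 3 mod 4, sign flips]
  = -(2/7)    [23 ≡ 2 mod 7]
  = -(1/7)    [7 ≡ 7 mod 8 ⇒ (2/7) = +1]
  = -1    [(1/7) = 1]

-1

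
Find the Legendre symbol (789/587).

Reduce the numerator: 789 ≡ 202 (mod 587), so (789/587) = (202/587).
Factor out 2: 202 = 2·101. Since 587 ≡ 3 (mod 8), (2/587) = -1. Now have -(101/587).
101 ≡ 1 (mod 4), so quadratic reciprocity gives (101/587) = (587/101). Reduce: 587 ≡ 82 (mod 101). Now have -(82/101).
Factor out 2: 82 = 2·41. Since 101 ≡ 5 (mod 8), (2/101) = -1. Now have (41/101).
41 ≡ 1 (mod 4), so quadratic reciprocity gives (41/101) = (101/41). Reduce: 101 ≡ 19 (mod 41). Now have (19/41).
41 ≡ 1 (mod 4), so quadratic reciprocity gives (19/41) = (41/19). Reduce: 41 ≡ 3 (mod 19). Now have (3/19).
Both 3 ≡ 3 and 19 ≡ 3 (mod 4), so reciprocity gives (3/19) = -(19/3). Reduce: 19 ≡ 1 (mod 3). Now have -(1/3).
(1/3) = 1. Collecting the sign factors: -1.

-1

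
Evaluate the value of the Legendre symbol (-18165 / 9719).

-1

(-18165 / 9719)
  = -(18165 / 9719)    [9719 ≡ 3 mod 4 ⇒ (-1 / 9719) = -1]
  = -(8446 / 9719)    [18165 ≡ 8446 mod 9719]
  = -(4223 / 9719)    [9719 ≡ 7 mod 8 ⇒ (2 / 9719) = +1]
  = (9719 / 4223)    [QR: both ≡ 3 mod 4, sign flips]
  = (1273 / 4223)    [9719 ≡ 1273 mod 4223]
  = (4223 / 1273)    [QR: 1273 ≡ 1 mod 4, sign kept]
  = (404 / 1273)    [4223 ≡ 404 mod 1273]
  = (101 / 1273)    [1273 ≡ 1 mod 8 ⇒ (2 / 1273)^2 = +1]
  = (1273 / 101)    [QR: 101 ≡ 1 mod 4, sign kept]
  = (61 / 101)    [1273 ≡ 61 mod 101]
  = (101 / 61)    [QR: 61 ≡ 1 mod 4, sign kept]
  = (40 / 61)    [101 ≡ 40 mod 61]
  = -(5 / 61)    [61 ≡ 5 mod 8 ⇒ (2 / 61)^3 = -1]
  = -(61 / 5)    [QR: 5 ≡ 1 mod 4, sign kept]
  = -(1 / 5)    [61 ≡ 1 mod 5]
  = -1    [(1 / 5) = 1]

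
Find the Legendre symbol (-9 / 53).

1

(-9 / 53)
  = (9 / 53)    [53 ≡ 1 mod 4 ⇒ (-1 / 53) = +1]
  = (53 / 9)    [QR: 9 ≡ 1 mod 4, sign kept]
  = (8 / 9)    [53 ≡ 8 mod 9]
  = (1 / 9)    [9 ≡ 1 mod 8 ⇒ (2 / 9)^3 = +1]
  = 1    [(1 / 9) = 1]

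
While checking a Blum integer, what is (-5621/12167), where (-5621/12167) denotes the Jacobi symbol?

(-5621/12167)
  = (6546/12167)    [-5621 ≡ 6546 mod 12167]
  = (3273/12167)    [12167 ≡ 7 mod 8 ⇒ (2/12167) = +1]
  = (12167/3273)    [QR: 3273 ≡ 1 mod 4, sign kept]
  = (2348/3273)    [12167 ≡ 2348 mod 3273]
  = (587/3273)    [3273 ≡ 1 mod 8 ⇒ (2/3273)^2 = +1]
  = (3273/587)    [QR: 3273 ≡ 1 mod 4, sign kept]
  = (338/587)    [3273 ≡ 338 mod 587]
  = -(169/587)    [587 ≡ 3 mod 8 ⇒ (2/587) = -1]
  = -(587/169)    [QR: 169 ≡ 1 mod 4, sign kept]
  = -(80/169)    [587 ≡ 80 mod 169]
  = -(5/169)    [169 ≡ 1 mod 8 ⇒ (2/169)^4 = +1]
  = -(169/5)    [QR: 5 ≡ 1 mod 4, sign kept]
  = -(4/5)    [169 ≡ 4 mod 5]
  = -(1/5)    [5 ≡ 5 mod 8 ⇒ (2/5)^2 = +1]
  = -1    [(1/5) = 1]

-1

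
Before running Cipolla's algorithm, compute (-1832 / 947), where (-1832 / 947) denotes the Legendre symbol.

(-1832 / 947)
  = -(1832 / 947)    [947 ≡ 3 mod 4 ⇒ (-1 / 947) = -1]
  = -(885 / 947)    [1832 ≡ 885 mod 947]
  = -(947 / 885)    [QR: 885 ≡ 1 mod 4, sign kept]
  = -(62 / 885)    [947 ≡ 62 mod 885]
  = (31 / 885)    [885 ≡ 5 mod 8 ⇒ (2 / 885) = -1]
  = (885 / 31)    [QR: 885 ≡ 1 mod 4, sign kept]
  = (17 / 31)    [885 ≡ 17 mod 31]
  = (31 / 17)    [QR: 17 ≡ 1 mod 4, sign kept]
  = (14 / 17)    [31 ≡ 14 mod 17]
  = (7 / 17)    [17 ≡ 1 mod 8 ⇒ (2 / 17) = +1]
  = (17 / 7)    [QR: 17 ≡ 1 mod 4, sign kept]
  = (3 / 7)    [17 ≡ 3 mod 7]
  = -(7 / 3)    [QR: both ≡ 3 mod 4, sign flips]
  = -(1 / 3)    [7 ≡ 1 mod 3]
  = -1    [(1 / 3) = 1]

-1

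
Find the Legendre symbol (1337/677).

-1

(1337/677)
  = (660/677)    [1337 ≡ 660 mod 677]
  = (165/677)    [677 ≡ 5 mod 8 ⇒ (2/677)^2 = +1]
  = (677/165)    [QR: 165 ≡ 1 mod 4, sign kept]
  = (17/165)    [677 ≡ 17 mod 165]
  = (165/17)    [QR: 17 ≡ 1 mod 4, sign kept]
  = (12/17)    [165 ≡ 12 mod 17]
  = (3/17)    [17 ≡ 1 mod 8 ⇒ (2/17)^2 = +1]
  = (17/3)    [QR: 17 ≡ 1 mod 4, sign kept]
  = (2/3)    [17 ≡ 2 mod 3]
  = -(1/3)    [3 ≡ 3 mod 8 ⇒ (2/3) = -1]
  = -1    [(1/3) = 1]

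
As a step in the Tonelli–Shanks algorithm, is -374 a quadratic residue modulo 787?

no

Reduce the numerator: -374 ≡ 413 (mod 787), so (-374/787) = (413/787).
413 ≡ 1 (mod 4), so quadratic reciprocity gives (413/787) = (787/413). Reduce: 787 ≡ 374 (mod 413). Now have (374/413).
Factor out 2: 374 = 2·187. Since 413 ≡ 5 (mod 8), (2/413) = -1. Now have -(187/413).
413 ≡ 1 (mod 4), so quadratic reciprocity gives (187/413) = (413/187). Reduce: 413 ≡ 39 (mod 187). Now have -(39/187).
Both 39 ≡ 3 and 187 ≡ 3 (mod 4), so reciprocity gives (39/187) = -(187/39). Reduce: 187 ≡ 31 (mod 39). Now have (31/39).
Both 31 ≡ 3 and 39 ≡ 3 (mod 4), so reciprocity gives (31/39) = -(39/31). Reduce: 39 ≡ 8 (mod 31). Now have -(8/31).
Factor out 2: 8 = 2^3. Since 31 ≡ 7 (mod 8), (2/31) = +1, and (2/31)^3 = +1. Now have -(1/31).
(1/31) = 1. Collecting the sign factors: -1.
The Legendre symbol is -1, so x^2 ≡ -374 (mod 787) has no solution.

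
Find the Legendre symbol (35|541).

541 ≡ 1 (mod 4), so quadratic reciprocity gives (35|541) = (541|35). Reduce: 541 ≡ 16 (mod 35). Now have (16|35).
Factor out 2: 16 = 2^4. Since 35 ≡ 3 (mod 8), (2|35) = -1, and (2|35)^4 = +1. Now have (1|35).
(1|35) = 1. Collecting the sign factors: 1.

1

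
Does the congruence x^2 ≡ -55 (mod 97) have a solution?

no

Pull out -1: (-55|97) = (-1|97)·(55|97). Since 97 ≡ 1 (mod 4), (-1|97) = +1. Now have (55|97).
97 ≡ 1 (mod 4), so quadratic reciprocity gives (55|97) = (97|55). Reduce: 97 ≡ 42 (mod 55). Now have (42|55).
Factor out 2: 42 = 2·21. Since 55 ≡ 7 (mod 8), (2|55) = +1. Now have (21|55).
21 ≡ 1 (mod 4), so quadratic reciprocity gives (21|55) = (55|21). Reduce: 55 ≡ 13 (mod 21). Now have (13|21).
13 ≡ 1 (mod 4), so quadratic reciprocity gives (13|21) = (21|13). Reduce: 21 ≡ 8 (mod 13). Now have (8|13).
Factor out 2: 8 = 2^3. Since 13 ≡ 5 (mod 8), (2|13) = -1, and (2|13)^3 = -1. Now have -(1|13).
(1|13) = 1. Collecting the sign factors: -1.
The Legendre symbol is -1, so x^2 ≡ -55 (mod 97) has no solution.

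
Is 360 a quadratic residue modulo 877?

yes

(360/877)
  = -(45/877)    [877 ≡ 5 mod 8 ⇒ (2/877)^3 = -1]
  = -(877/45)    [QR: 45 ≡ 1 mod 4, sign kept]
  = -(22/45)    [877 ≡ 22 mod 45]
  = (11/45)    [45 ≡ 5 mod 8 ⇒ (2/45) = -1]
  = (45/11)    [QR: 45 ≡ 1 mod 4, sign kept]
  = (1/11)    [45 ≡ 1 mod 11]
  = 1    [(1/11) = 1]
The Legendre symbol is 1, so x^2 ≡ 360 (mod 877) has solution.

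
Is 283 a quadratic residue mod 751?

no

Both 283 ≡ 3 and 751 ≡ 3 (mod 4), so reciprocity gives (283/751) = -(751/283). Reduce: 751 ≡ 185 (mod 283). Now have -(185/283).
185 ≡ 1 (mod 4), so quadratic reciprocity gives (185/283) = (283/185). Reduce: 283 ≡ 98 (mod 185). Now have -(98/185).
Factor out 2: 98 = 2·49. Since 185 ≡ 1 (mod 8), (2/185) = +1. Now have -(49/185).
49 ≡ 1 (mod 4), so quadratic reciprocity gives (49/185) = (185/49). Reduce: 185 ≡ 38 (mod 49). Now have -(38/49).
Factor out 2: 38 = 2·19. Since 49 ≡ 1 (mod 8), (2/49) = +1. Now have -(19/49).
49 ≡ 1 (mod 4), so quadratic reciprocity gives (19/49) = (49/19). Reduce: 49 ≡ 11 (mod 19). Now have -(11/19).
Both 11 ≡ 3 and 19 ≡ 3 (mod 4), so reciprocity gives (11/19) = -(19/11). Reduce: 19 ≡ 8 (mod 11). Now have (8/11).
Factor out 2: 8 = 2^3. Since 11 ≡ 3 (mod 8), (2/11) = -1, and (2/11)^3 = -1. Now have -(1/11).
(1/11) = 1. Collecting the sign factors: -1.
The Legendre symbol is -1, so x^2 ≡ 283 (mod 751) has no solution.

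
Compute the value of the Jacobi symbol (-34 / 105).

(-34 / 105)
  = (71 / 105)    [-34 ≡ 71 mod 105]
  = (105 / 71)    [QR: 105 ≡ 1 mod 4, sign kept]
  = (34 / 71)    [105 ≡ 34 mod 71]
  = (17 / 71)    [71 ≡ 7 mod 8 ⇒ (2 / 71) = +1]
  = (71 / 17)    [QR: 17 ≡ 1 mod 4, sign kept]
  = (3 / 17)    [71 ≡ 3 mod 17]
  = (17 / 3)    [QR: 17 ≡ 1 mod 4, sign kept]
  = (2 / 3)    [17 ≡ 2 mod 3]
  = -(1 / 3)    [3 ≡ 3 mod 8 ⇒ (2 / 3) = -1]
  = -1    [(1 / 3) = 1]

-1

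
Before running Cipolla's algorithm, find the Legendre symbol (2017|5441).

-1

2017 ≡ 1 (mod 4), so quadratic reciprocity gives (2017|5441) = (5441|2017). Reduce: 5441 ≡ 1407 (mod 2017). Now have (1407|2017).
2017 ≡ 1 (mod 4), so quadratic reciprocity gives (1407|2017) = (2017|1407). Reduce: 2017 ≡ 610 (mod 1407). Now have (610|1407).
Factor out 2: 610 = 2·305. Since 1407 ≡ 7 (mod 8), (2|1407) = +1. Now have (305|1407).
305 ≡ 1 (mod 4), so quadratic reciprocity gives (305|1407) = (1407|305). Reduce: 1407 ≡ 187 (mod 305). Now have (187|305).
305 ≡ 1 (mod 4), so quadratic reciprocity gives (187|305) = (305|187). Reduce: 305 ≡ 118 (mod 187). Now have (118|187).
Factor out 2: 118 = 2·59. Since 187 ≡ 3 (mod 8), (2|187) = -1. Now have -(59|187).
Both 59 ≡ 3 and 187 ≡ 3 (mod 4), so reciprocity gives (59|187) = -(187|59). Reduce: 187 ≡ 10 (mod 59). Now have (10|59).
Factor out 2: 10 = 2·5. Since 59 ≡ 3 (mod 8), (2|59) = -1. Now have -(5|59).
5 ≡ 1 (mod 4), so quadratic reciprocity gives (5|59) = (59|5). Reduce: 59 ≡ 4 (mod 5). Now have -(4|5).
Factor out 2: 4 = 2^2. Since 5 ≡ 5 (mod 8), (2|5) = -1, and (2|5)^2 = +1. Now have -(1|5).
(1|5) = 1. Collecting the sign factors: -1.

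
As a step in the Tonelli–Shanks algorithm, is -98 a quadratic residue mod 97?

yes

Reduce the numerator: -98 ≡ 96 (mod 97), so (-98/97) = (96/97).
Factor out 2: 96 = 2^5·3. Since 97 ≡ 1 (mod 8), (2/97) = +1, and (2/97)^5 = +1. Now have (3/97).
97 ≡ 1 (mod 4), so quadratic reciprocity gives (3/97) = (97/3). Reduce: 97 ≡ 1 (mod 3). Now have (1/3).
(1/3) = 1. Collecting the sign factors: 1.
(-98/97) = 1, and 97 is prime, so -98 is a quadratic residue mod 97.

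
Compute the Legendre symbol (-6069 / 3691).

(-6069 / 3691)
  = (1313 / 3691)    [-6069 ≡ 1313 mod 3691]
  = (3691 / 1313)    [QR: 1313 ≡ 1 mod 4, sign kept]
  = (1065 / 1313)    [3691 ≡ 1065 mod 1313]
  = (1313 / 1065)    [QR: 1065 ≡ 1 mod 4, sign kept]
  = (248 / 1065)    [1313 ≡ 248 mod 1065]
  = (31 / 1065)    [1065 ≡ 1 mod 8 ⇒ (2 / 1065)^3 = +1]
  = (1065 / 31)    [QR: 1065 ≡ 1 mod 4, sign kept]
  = (11 / 31)    [1065 ≡ 11 mod 31]
  = -(31 / 11)    [QR: both ≡ 3 mod 4, sign flips]
  = -(9 / 11)    [31 ≡ 9 mod 11]
  = -(11 / 9)    [QR: 9 ≡ 1 mod 4, sign kept]
  = -(2 / 9)    [11 ≡ 2 mod 9]
  = -(1 / 9)    [9 ≡ 1 mod 8 ⇒ (2 / 9) = +1]
  = -1    [(1 / 9) = 1]

-1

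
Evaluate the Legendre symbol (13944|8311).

Reduce the numerator: 13944 ≡ 5633 (mod 8311), so (13944|8311) = (5633|8311).
5633 ≡ 1 (mod 4), so quadratic reciprocity gives (5633|8311) = (8311|5633). Reduce: 8311 ≡ 2678 (mod 5633). Now have (2678|5633).
Factor out 2: 2678 = 2·1339. Since 5633 ≡ 1 (mod 8), (2|5633) = +1. Now have (1339|5633).
5633 ≡ 1 (mod 4), so quadratic reciprocity gives (1339|5633) = (5633|1339). Reduce: 5633 ≡ 277 (mod 1339). Now have (277|1339).
277 ≡ 1 (mod 4), so quadratic reciprocity gives (277|1339) = (1339|277). Reduce: 1339 ≡ 231 (mod 277). Now have (231|277).
277 ≡ 1 (mod 4), so quadratic reciprocity gives (231|277) = (277|231). Reduce: 277 ≡ 46 (mod 231). Now have (46|231).
Factor out 2: 46 = 2·23. Since 231 ≡ 7 (mod 8), (2|231) = +1. Now have (23|231).
Both 23 ≡ 3 and 231 ≡ 3 (mod 4), so reciprocity gives (23|231) = -(231|23). Reduce: 231 ≡ 1 (mod 23). Now have -(1|23).
(1|23) = 1. Collecting the sign factors: -1.

-1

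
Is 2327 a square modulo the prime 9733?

yes

9733 ≡ 1 (mod 4), so quadratic reciprocity gives (2327|9733) = (9733|2327). Reduce: 9733 ≡ 425 (mod 2327). Now have (425|2327).
425 ≡ 1 (mod 4), so quadratic reciprocity gives (425|2327) = (2327|425). Reduce: 2327 ≡ 202 (mod 425). Now have (202|425).
Factor out 2: 202 = 2·101. Since 425 ≡ 1 (mod 8), (2|425) = +1. Now have (101|425).
101 ≡ 1 (mod 4), so quadratic reciprocity gives (101|425) = (425|101). Reduce: 425 ≡ 21 (mod 101). Now have (21|101).
21 ≡ 1 (mod 4), so quadratic reciprocity gives (21|101) = (101|21). Reduce: 101 ≡ 17 (mod 21). Now have (17|21).
17 ≡ 1 (mod 4), so quadratic reciprocity gives (17|21) = (21|17). Reduce: 21 ≡ 4 (mod 17). Now have (4|17).
Factor out 2: 4 = 2^2. Since 17 ≡ 1 (mod 8), (2|17) = +1, and (2|17)^2 = +1. Now have (1|17).
(1|17) = 1. Collecting the sign factors: 1.
(2327|9733) = 1, and 9733 is prime, so 2327 is a quadratic residue mod 9733.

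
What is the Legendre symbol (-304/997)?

1

(-304/997)
  = (693/997)    [-304 ≡ 693 mod 997]
  = (997/693)    [QR: 693 ≡ 1 mod 4, sign kept]
  = (304/693)    [997 ≡ 304 mod 693]
  = (19/693)    [693 ≡ 5 mod 8 ⇒ (2/693)^4 = +1]
  = (693/19)    [QR: 693 ≡ 1 mod 4, sign kept]
  = (9/19)    [693 ≡ 9 mod 19]
  = (19/9)    [QR: 9 ≡ 1 mod 4, sign kept]
  = (1/9)    [19 ≡ 1 mod 9]
  = 1    [(1/9) = 1]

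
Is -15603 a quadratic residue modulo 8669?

Reduce the numerator: -15603 ≡ 1735 (mod 8669), so (-15603/8669) = (1735/8669).
8669 ≡ 1 (mod 4), so quadratic reciprocity gives (1735/8669) = (8669/1735). Reduce: 8669 ≡ 1729 (mod 1735). Now have (1729/1735).
1729 ≡ 1 (mod 4), so quadratic reciprocity gives (1729/1735) = (1735/1729). Reduce: 1735 ≡ 6 (mod 1729). Now have (6/1729).
Factor out 2: 6 = 2·3. Since 1729 ≡ 1 (mod 8), (2/1729) = +1. Now have (3/1729).
1729 ≡ 1 (mod 4), so quadratic reciprocity gives (3/1729) = (1729/3). Reduce: 1729 ≡ 1 (mod 3). Now have (1/3).
(1/3) = 1. Collecting the sign factors: 1.
(-15603/8669) = 1, and 8669 is prime, so -15603 is a quadratic residue mod 8669.

yes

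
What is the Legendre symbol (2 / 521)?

1

(2 / 521)
  = (1 / 521)    [521 ≡ 1 mod 8 ⇒ (2 / 521) = +1]
  = 1    [(1 / 521) = 1]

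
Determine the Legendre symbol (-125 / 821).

(-125 / 821)
  = (696 / 821)    [-125 ≡ 696 mod 821]
  = -(87 / 821)    [821 ≡ 5 mod 8 ⇒ (2 / 821)^3 = -1]
  = -(821 / 87)    [QR: 821 ≡ 1 mod 4, sign kept]
  = -(38 / 87)    [821 ≡ 38 mod 87]
  = -(19 / 87)    [87 ≡ 7 mod 8 ⇒ (2 / 87) = +1]
  = (87 / 19)    [QR: both ≡ 3 mod 4, sign flips]
  = (11 / 19)    [87 ≡ 11 mod 19]
  = -(19 / 11)    [QR: both ≡ 3 mod 4, sign flips]
  = -(8 / 11)    [19 ≡ 8 mod 11]
  = (1 / 11)    [11 ≡ 3 mod 8 ⇒ (2 / 11)^3 = -1]
  = 1    [(1 / 11) = 1]

1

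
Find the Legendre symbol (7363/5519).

-1

(7363/5519)
  = (1844/5519)    [7363 ≡ 1844 mod 5519]
  = (461/5519)    [5519 ≡ 7 mod 8 ⇒ (2/5519)^2 = +1]
  = (5519/461)    [QR: 461 ≡ 1 mod 4, sign kept]
  = (448/461)    [5519 ≡ 448 mod 461]
  = (7/461)    [461 ≡ 5 mod 8 ⇒ (2/461)^6 = +1]
  = (461/7)    [QR: 461 ≡ 1 mod 4, sign kept]
  = (6/7)    [461 ≡ 6 mod 7]
  = (3/7)    [7 ≡ 7 mod 8 ⇒ (2/7) = +1]
  = -(7/3)    [QR: both ≡ 3 mod 4, sign flips]
  = -(1/3)    [7 ≡ 1 mod 3]
  = -1    [(1/3) = 1]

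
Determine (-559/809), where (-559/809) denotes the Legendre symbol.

Pull out -1: (-559/809) = (-1/809)·(559/809). Since 809 ≡ 1 (mod 4), (-1/809) = +1. Now have (559/809).
809 ≡ 1 (mod 4), so quadratic reciprocity gives (559/809) = (809/559). Reduce: 809 ≡ 250 (mod 559). Now have (250/559).
Factor out 2: 250 = 2·125. Since 559 ≡ 7 (mod 8), (2/559) = +1. Now have (125/559).
125 ≡ 1 (mod 4), so quadratic reciprocity gives (125/559) = (559/125). Reduce: 559 ≡ 59 (mod 125). Now have (59/125).
125 ≡ 1 (mod 4), so quadratic reciprocity gives (59/125) = (125/59). Reduce: 125 ≡ 7 (mod 59). Now have (7/59).
Both 7 ≡ 3 and 59 ≡ 3 (mod 4), so reciprocity gives (7/59) = -(59/7). Reduce: 59 ≡ 3 (mod 7). Now have -(3/7).
Both 3 ≡ 3 and 7 ≡ 3 (mod 4), so reciprocity gives (3/7) = -(7/3). Reduce: 7 ≡ 1 (mod 3). Now have (1/3).
(1/3) = 1. Collecting the sign factors: 1.

1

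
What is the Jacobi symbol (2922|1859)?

Reduce the numerator: 2922 ≡ 1063 (mod 1859), so (2922|1859) = (1063|1859).
Both 1063 ≡ 3 and 1859 ≡ 3 (mod 4), so reciprocity gives (1063|1859) = -(1859|1063). Reduce: 1859 ≡ 796 (mod 1063). Now have -(796|1063).
Factor out 2: 796 = 2^2·199. Since 1063 ≡ 7 (mod 8), (2|1063) = +1, and (2|1063)^2 = +1. Now have -(199|1063).
Both 199 ≡ 3 and 1063 ≡ 3 (mod 4), so reciprocity gives (199|1063) = -(1063|199). Reduce: 1063 ≡ 68 (mod 199). Now have (68|199).
Factor out 2: 68 = 2^2·17. Since 199 ≡ 7 (mod 8), (2|199) = +1, and (2|199)^2 = +1. Now have (17|199).
17 ≡ 1 (mod 4), so quadratic reciprocity gives (17|199) = (199|17). Reduce: 199 ≡ 12 (mod 17). Now have (12|17).
Factor out 2: 12 = 2^2·3. Since 17 ≡ 1 (mod 8), (2|17) = +1, and (2|17)^2 = +1. Now have (3|17).
17 ≡ 1 (mod 4), so quadratic reciprocity gives (3|17) = (17|3). Reduce: 17 ≡ 2 (mod 3). Now have (2|3).
Factor out 2: 2 = 2. Since 3 ≡ 3 (mod 8), (2|3) = -1. Now have -(1|3).
(1|3) = 1. Collecting the sign factors: -1.

-1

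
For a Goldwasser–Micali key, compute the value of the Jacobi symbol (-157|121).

1

Pull out -1: (-157|121) = (-1|121)·(157|121). Since 121 ≡ 1 (mod 4), (-1|121) = +1. Now have (157|121).
Reduce the numerator: 157 ≡ 36 (mod 121), so (157|121) = (36|121).
Factor out 2: 36 = 2^2·9. Since 121 ≡ 1 (mod 8), (2|121) = +1, and (2|121)^2 = +1. Now have (9|121).
9 ≡ 1 (mod 4), so quadratic reciprocity gives (9|121) = (121|9). Reduce: 121 ≡ 4 (mod 9). Now have (4|9).
Factor out 2: 4 = 2^2. Since 9 ≡ 1 (mod 8), (2|9) = +1, and (2|9)^2 = +1. Now have (1|9).
(1|9) = 1. Collecting the sign factors: 1.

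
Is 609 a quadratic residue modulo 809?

yes

(609/809)
  = (809/609)    [QR: 609 ≡ 1 mod 4, sign kept]
  = (200/609)    [809 ≡ 200 mod 609]
  = (25/609)    [609 ≡ 1 mod 8 ⇒ (2/609)^3 = +1]
  = (609/25)    [QR: 25 ≡ 1 mod 4, sign kept]
  = (9/25)    [609 ≡ 9 mod 25]
  = (25/9)    [QR: 9 ≡ 1 mod 4, sign kept]
  = (7/9)    [25 ≡ 7 mod 9]
  = (9/7)    [QR: 9 ≡ 1 mod 4, sign kept]
  = (2/7)    [9 ≡ 2 mod 7]
  = (1/7)    [7 ≡ 7 mod 8 ⇒ (2/7) = +1]
  = 1    [(1/7) = 1]
The Legendre symbol is 1, so x^2 ≡ 609 (mod 809) has solution.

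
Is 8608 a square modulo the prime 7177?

(8608|7177)
  = (1431|7177)    [8608 ≡ 1431 mod 7177]
  = (7177|1431)    [QR: 7177 ≡ 1 mod 4, sign kept]
  = (22|1431)    [7177 ≡ 22 mod 1431]
  = (11|1431)    [1431 ≡ 7 mod 8 ⇒ (2|1431) = +1]
  = -(1431|11)    [QR: both ≡ 3 mod 4, sign flips]
  = -(1|11)    [1431 ≡ 1 mod 11]
  = -1    [(1|11) = 1]
(8608|7177) = -1, and 7177 is prime, so 8608 is not a quadratic residue mod 7177.

no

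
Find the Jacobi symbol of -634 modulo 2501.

Reduce the numerator: -634 ≡ 1867 (mod 2501), so (-634/2501) = (1867/2501).
2501 ≡ 1 (mod 4), so quadratic reciprocity gives (1867/2501) = (2501/1867). Reduce: 2501 ≡ 634 (mod 1867). Now have (634/1867).
Factor out 2: 634 = 2·317. Since 1867 ≡ 3 (mod 8), (2/1867) = -1. Now have -(317/1867).
317 ≡ 1 (mod 4), so quadratic reciprocity gives (317/1867) = (1867/317). Reduce: 1867 ≡ 282 (mod 317). Now have -(282/317).
Factor out 2: 282 = 2·141. Since 317 ≡ 5 (mod 8), (2/317) = -1. Now have (141/317).
141 ≡ 1 (mod 4), so quadratic reciprocity gives (141/317) = (317/141). Reduce: 317 ≡ 35 (mod 141). Now have (35/141).
141 ≡ 1 (mod 4), so quadratic reciprocity gives (35/141) = (141/35). Reduce: 141 ≡ 1 (mod 35). Now have (1/35).
(1/35) = 1. Collecting the sign factors: 1.

1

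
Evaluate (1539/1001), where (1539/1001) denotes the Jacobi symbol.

-1

(1539/1001)
  = (538/1001)    [1539 ≡ 538 mod 1001]
  = (269/1001)    [1001 ≡ 1 mod 8 ⇒ (2/1001) = +1]
  = (1001/269)    [QR: 269 ≡ 1 mod 4, sign kept]
  = (194/269)    [1001 ≡ 194 mod 269]
  = -(97/269)    [269 ≡ 5 mod 8 ⇒ (2/269) = -1]
  = -(269/97)    [QR: 97 ≡ 1 mod 4, sign kept]
  = -(75/97)    [269 ≡ 75 mod 97]
  = -(97/75)    [QR: 97 ≡ 1 mod 4, sign kept]
  = -(22/75)    [97 ≡ 22 mod 75]
  = (11/75)    [75 ≡ 3 mod 8 ⇒ (2/75) = -1]
  = -(75/11)    [QR: both ≡ 3 mod 4, sign flips]
  = -(9/11)    [75 ≡ 9 mod 11]
  = -(11/9)    [QR: 9 ≡ 1 mod 4, sign kept]
  = -(2/9)    [11 ≡ 2 mod 9]
  = -(1/9)    [9 ≡ 1 mod 8 ⇒ (2/9) = +1]
  = -1    [(1/9) = 1]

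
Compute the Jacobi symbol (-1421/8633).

1

(-1421/8633)
  = (1421/8633)    [8633 ≡ 1 mod 4 ⇒ (-1/8633) = +1]
  = (8633/1421)    [QR: 1421 ≡ 1 mod 4, sign kept]
  = (107/1421)    [8633 ≡ 107 mod 1421]
  = (1421/107)    [QR: 1421 ≡ 1 mod 4, sign kept]
  = (30/107)    [1421 ≡ 30 mod 107]
  = -(15/107)    [107 ≡ 3 mod 8 ⇒ (2/107) = -1]
  = (107/15)    [QR: both ≡ 3 mod 4, sign flips]
  = (2/15)    [107 ≡ 2 mod 15]
  = (1/15)    [15 ≡ 7 mod 8 ⇒ (2/15) = +1]
  = 1    [(1/15) = 1]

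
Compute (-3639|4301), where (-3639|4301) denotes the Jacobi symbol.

Reduce the numerator: -3639 ≡ 662 (mod 4301), so (-3639|4301) = (662|4301).
Factor out 2: 662 = 2·331. Since 4301 ≡ 5 (mod 8), (2|4301) = -1. Now have -(331|4301).
4301 ≡ 1 (mod 4), so quadratic reciprocity gives (331|4301) = (4301|331). Reduce: 4301 ≡ 329 (mod 331). Now have -(329|331).
329 ≡ 1 (mod 4), so quadratic reciprocity gives (329|331) = (331|329). Reduce: 331 ≡ 2 (mod 329). Now have -(2|329).
Factor out 2: 2 = 2. Since 329 ≡ 1 (mod 8), (2|329) = +1. Now have -(1|329).
(1|329) = 1. Collecting the sign factors: -1.

-1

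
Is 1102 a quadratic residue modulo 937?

Reduce the numerator: 1102 ≡ 165 (mod 937), so (1102/937) = (165/937).
165 ≡ 1 (mod 4), so quadratic reciprocity gives (165/937) = (937/165). Reduce: 937 ≡ 112 (mod 165). Now have (112/165).
Factor out 2: 112 = 2^4·7. Since 165 ≡ 5 (mod 8), (2/165) = -1, and (2/165)^4 = +1. Now have (7/165).
165 ≡ 1 (mod 4), so quadratic reciprocity gives (7/165) = (165/7). Reduce: 165 ≡ 4 (mod 7). Now have (4/7).
Factor out 2: 4 = 2^2. Since 7 ≡ 7 (mod 8), (2/7) = +1, and (2/7)^2 = +1. Now have (1/7).
(1/7) = 1. Collecting the sign factors: 1.
(1102/937) = 1, and 937 is prime, so 1102 is a quadratic residue mod 937.

yes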